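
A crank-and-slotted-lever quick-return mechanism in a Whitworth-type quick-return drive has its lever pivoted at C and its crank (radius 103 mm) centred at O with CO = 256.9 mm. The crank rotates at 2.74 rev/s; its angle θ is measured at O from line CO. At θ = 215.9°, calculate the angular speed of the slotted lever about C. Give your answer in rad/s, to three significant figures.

5.52

ω = 17.22 rad/s (from 2.74 rev/s).
Crank pin A relative to C: A = (d + r cosθ, r sinθ); lever angle φ = atan2(r sinθ, d + r cosθ).
Differentiating tanφ: φ̇ = rω(d cosθ + r)/(d² + r² + 2dr cosθ).
d² + r² + 2dr cosθ = |CA|² = 0.0337381 m²;  d cosθ + r = -0.1051 m.
|ω_lever| = |0.103·17.22·-0.1051| / 0.0337381 = 5.5239 rad/s.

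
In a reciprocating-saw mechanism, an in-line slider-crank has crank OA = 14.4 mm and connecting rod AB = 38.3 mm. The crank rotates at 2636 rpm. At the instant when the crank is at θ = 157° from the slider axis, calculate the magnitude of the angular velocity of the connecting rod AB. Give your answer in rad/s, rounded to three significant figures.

ω = 276 rad/s (converted from 2636 rpm).
The rod makes angle φ with the slider axis where L sinφ = r sinθ; differentiating, L cosφ·φ̇ = r ω cosθ.
L cosφ = √(L² − r² sin²θ) = 0.037884 m.
|ω_rod| = r ω |cosθ| / √(L² − r² sin²θ) = 0.0144·276·0.92050/0.037884 = 96.583 rad/s.

96.6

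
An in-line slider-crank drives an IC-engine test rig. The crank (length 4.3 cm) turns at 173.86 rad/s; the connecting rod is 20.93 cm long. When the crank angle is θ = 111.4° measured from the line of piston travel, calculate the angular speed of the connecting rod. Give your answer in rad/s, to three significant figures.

ω = 173.9 rad/s
The rod makes angle φ with the slider axis where L sinφ = r sinθ; differentiating, L cosφ·φ̇ = r ω cosθ.
L cosφ = √(L² − r² sin²θ) = 0.20544 m.
|ω_rod| = r ω |cosθ| / √(L² − r² sin²θ) = 0.043·173.9·0.36488/0.20544 = 13.278 rad/s.

13.3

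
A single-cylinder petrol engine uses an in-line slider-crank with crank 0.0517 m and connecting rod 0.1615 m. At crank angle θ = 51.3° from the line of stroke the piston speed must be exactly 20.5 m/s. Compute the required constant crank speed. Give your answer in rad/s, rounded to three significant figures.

421

For an in-line slider-crank, |v_piston| = rω|sinθ|·[1 + r cosθ/√(L² − r² sin²θ)].
With r = 0.0517 m, L = 0.1615 m, θ = 51.3°: the bracketed kinematic factor |dx/dθ| = 0.048689 m.
ω = v/|dx/dθ| = 20.5/0.048689 = 421.04 rad/s.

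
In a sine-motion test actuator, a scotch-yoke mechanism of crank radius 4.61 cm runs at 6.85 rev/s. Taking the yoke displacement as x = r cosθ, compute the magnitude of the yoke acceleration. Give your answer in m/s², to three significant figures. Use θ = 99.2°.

ω = 43.04 rad/s (from 6.85 rev/s).
x = r cosθ ⇒ ẍ = −rω² cosθ (ω constant).
|a| = rω²|cosθ| = 0.0461·(43.04)²·|cos 99.2°| = 13.653 m/s².

13.7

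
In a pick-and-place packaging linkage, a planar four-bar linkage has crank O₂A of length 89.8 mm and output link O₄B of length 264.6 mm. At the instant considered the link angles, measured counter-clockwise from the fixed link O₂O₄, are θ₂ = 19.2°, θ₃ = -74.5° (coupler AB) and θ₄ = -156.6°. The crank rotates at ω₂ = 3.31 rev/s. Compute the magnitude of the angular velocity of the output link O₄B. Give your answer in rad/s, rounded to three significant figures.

ω₂ = 20.8 rad/s (from 3.31 rev/s).
Differentiating the loop-closure r₂e^{iθ₂}+r₃e^{iθ₃}=r₁+r₄e^{iθ₄} gives r₂ω₂e^{iθ₂}+r₃ω₃e^{iθ₃}=r₄ω₄e^{iθ₄}.
Eliminating the other unknown: ω₄ = r₂ω₂ sin(θ₂−θ₃) / [r₄ sin(θ₄−θ₃)].
Numerator sine = +0.99792; denominator sine = -0.99051.
Result = 0.0898·20.8·(+0.99792) / (0.2646·(-0.99051)) = -7.111 rad/s; magnitude 7.111 rad/s.

7.11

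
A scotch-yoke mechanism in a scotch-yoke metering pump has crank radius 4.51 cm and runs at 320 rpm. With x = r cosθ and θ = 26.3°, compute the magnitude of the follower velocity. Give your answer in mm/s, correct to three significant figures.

ω = 33.51 rad/s (from 320 rpm).
x = r cosθ ⇒ ẋ = −rω sinθ.
|v| = rω|sinθ| = 0.0451·33.51·|sin 26.3°| = 0.66962 m/s = 669.62 mm/s.

670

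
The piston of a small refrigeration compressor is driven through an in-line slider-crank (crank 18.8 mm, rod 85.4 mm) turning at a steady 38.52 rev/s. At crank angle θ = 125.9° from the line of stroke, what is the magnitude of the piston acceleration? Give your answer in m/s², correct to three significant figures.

ω = 2π·38.5 = 242 rad/s
x(θ) = r cosθ + √(L² − r² sin²θ); with ω constant, a = ω²·d²x/dθ².
d²x/dθ² = −r cosθ − r²(cos2θ)/√u − r⁴ sin²2θ/(4u^{3/2}),  u = L² − r² sin²θ = 0.00706124 m².
Substituting r = 0.0188 m, L = 0.0854 m, θ = 125.9°: d²x/dθ² = +0.01229 m.
a = ω²·d²x/dθ² = (242)²·(+0.01229) = +719.92 m/s²;  |a| = 719.92 m/s².

720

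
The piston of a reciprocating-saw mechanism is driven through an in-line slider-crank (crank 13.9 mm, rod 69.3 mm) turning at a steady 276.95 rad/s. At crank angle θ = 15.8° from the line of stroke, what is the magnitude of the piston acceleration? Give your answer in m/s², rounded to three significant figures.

1210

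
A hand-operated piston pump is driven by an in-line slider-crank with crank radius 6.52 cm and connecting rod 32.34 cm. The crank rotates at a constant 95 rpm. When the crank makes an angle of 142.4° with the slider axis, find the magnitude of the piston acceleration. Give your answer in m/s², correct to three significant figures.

4.77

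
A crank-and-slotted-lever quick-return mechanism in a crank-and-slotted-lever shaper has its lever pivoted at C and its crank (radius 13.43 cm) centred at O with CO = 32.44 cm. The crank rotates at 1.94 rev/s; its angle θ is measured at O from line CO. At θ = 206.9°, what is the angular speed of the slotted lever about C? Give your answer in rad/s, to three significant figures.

ω = 12.19 rad/s (from 1.94 rev/s).
Crank pin A relative to C: A = (d + r cosθ, r sinθ); lever angle φ = atan2(r sinθ, d + r cosθ).
Differentiating tanφ: φ̇ = rω(d cosθ + r)/(d² + r² + 2dr cosθ).
d² + r² + 2dr cosθ = |CA|² = 0.0455661 m²;  d cosθ + r = -0.155 m.
|ω_lever| = |0.1343·12.19·-0.155| / 0.0455661 = 5.5686 rad/s.

5.57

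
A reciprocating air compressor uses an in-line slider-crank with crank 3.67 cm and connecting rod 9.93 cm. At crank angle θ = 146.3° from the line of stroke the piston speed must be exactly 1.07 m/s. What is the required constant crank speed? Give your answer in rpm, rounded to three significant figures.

732

For an in-line slider-crank, |v_piston| = rω|sinθ|·[1 + r cosθ/√(L² − r² sin²θ)].
With r = 0.0367 m, L = 0.0993 m, θ = 146.3°: the bracketed kinematic factor |dx/dθ| = 0.013966 m.
ω = v/|dx/dθ| = 1.07/0.013966 = 76.616 rad/s.
N = 60ω/(2π) = 731.63 rpm.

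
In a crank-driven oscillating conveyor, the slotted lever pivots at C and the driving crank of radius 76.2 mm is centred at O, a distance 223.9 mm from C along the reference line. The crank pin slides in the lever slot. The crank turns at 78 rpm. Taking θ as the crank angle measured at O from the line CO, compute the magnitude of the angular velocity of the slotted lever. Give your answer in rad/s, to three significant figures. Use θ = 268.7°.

0.802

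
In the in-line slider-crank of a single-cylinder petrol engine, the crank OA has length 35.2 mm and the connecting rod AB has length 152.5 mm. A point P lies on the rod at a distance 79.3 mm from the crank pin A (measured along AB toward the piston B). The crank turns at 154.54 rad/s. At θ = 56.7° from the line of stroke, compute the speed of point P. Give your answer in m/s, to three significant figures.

5.06

ω = 154.5 rad/s.  Crank-pin speed |V_A| = rω = 5.4398 m/s, perpendicular to OA.
Rod angle: sinφ = −(r/L) sinθ ⇒ φ = -11.123°; ω_rod = −rω cosθ/√(L²−r²sin²θ) = -19.959 rad/s.
V_P = V_A + ω_rod × AP, with AP = 0.0793 m along the rod.
Components: V_Px = −rω sinθ − a·ω_rod·sinφ = -4.852 m/s;  V_Py = rω cosθ + a·ω_rod·cosφ = +1.4336 m/s.
|V_P| = √(V_Px² + V_Py²) = 5.0593 m/s.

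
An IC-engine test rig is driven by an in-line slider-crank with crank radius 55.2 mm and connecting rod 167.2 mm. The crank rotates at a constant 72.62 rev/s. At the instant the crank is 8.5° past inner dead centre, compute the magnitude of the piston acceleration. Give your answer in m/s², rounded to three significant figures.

ω = 2π·72.6 = 456.3 rad/s
x(θ) = r cosθ + √(L² − r² sin²θ); with ω constant, a = ω²·d²x/dθ².
d²x/dθ² = −r cosθ − r²(cos2θ)/√u − r⁴ sin²2θ/(4u^{3/2}),  u = L² − r² sin²θ = 0.0278893 m².
Substituting r = 0.0552 m, L = 0.1672 m, θ = 8.5°: d²x/dθ² = -0.072085 m.
a = ω²·d²x/dθ² = (456.3)²·(-0.072085) = -15008 m/s²;  |a| = 15008 m/s².

15000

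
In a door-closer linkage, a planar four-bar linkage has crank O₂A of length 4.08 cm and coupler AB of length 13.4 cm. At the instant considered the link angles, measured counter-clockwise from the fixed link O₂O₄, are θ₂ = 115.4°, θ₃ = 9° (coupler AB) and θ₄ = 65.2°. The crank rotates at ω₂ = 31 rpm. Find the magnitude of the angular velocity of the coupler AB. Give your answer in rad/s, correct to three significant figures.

ω₂ = 3.246 rad/s (from 31 rpm).
Differentiating the loop-closure r₂e^{iθ₂}+r₃e^{iθ₃}=r₁+r₄e^{iθ₄} gives r₂ω₂e^{iθ₂}+r₃ω₃e^{iθ₃}=r₄ω₄e^{iθ₄}.
Eliminating the other unknown: ω₃ = r₂ω₂ sin(θ₄−θ₂) / [r₃ sin(θ₃−θ₄)].
Numerator sine = -0.76828; denominator sine = -0.83098.
Result = 0.0408·3.246·(-0.76828) / (0.134·(-0.83098)) = +0.91385 rad/s; magnitude 0.91385 rad/s.

0.914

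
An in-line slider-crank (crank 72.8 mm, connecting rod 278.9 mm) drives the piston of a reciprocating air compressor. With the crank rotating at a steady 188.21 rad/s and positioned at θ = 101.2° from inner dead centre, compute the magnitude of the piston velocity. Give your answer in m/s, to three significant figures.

ω = 188.2 rad/s
For an in-line slider-crank, x = r cosθ + √(L² − r² sin²θ), so v = −rω sinθ·[1 + r cosθ/√(L² − r² sin²θ)].
With r = 0.0728 m, L = 0.2789 m, θ = 101.2°: √(L² − r² sin²θ) = 0.2696 m.
v = −0.0728·188.2·0.98096·[1 + 0.0728·-0.19423/0.2696] = -12.736 m/s.
|v| = 12.736 m/s.

12.7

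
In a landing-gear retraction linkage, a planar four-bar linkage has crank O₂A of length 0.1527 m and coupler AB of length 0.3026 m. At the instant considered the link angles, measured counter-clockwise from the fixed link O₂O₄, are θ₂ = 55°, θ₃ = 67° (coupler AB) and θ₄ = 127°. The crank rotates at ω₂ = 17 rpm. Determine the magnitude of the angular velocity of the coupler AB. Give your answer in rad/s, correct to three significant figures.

0.987

ω₂ = 1.78 rad/s (from 17 rpm).
Differentiating the loop-closure r₂e^{iθ₂}+r₃e^{iθ₃}=r₁+r₄e^{iθ₄} gives r₂ω₂e^{iθ₂}+r₃ω₃e^{iθ₃}=r₄ω₄e^{iθ₄}.
Eliminating the other unknown: ω₃ = r₂ω₂ sin(θ₄−θ₂) / [r₃ sin(θ₃−θ₄)].
Numerator sine = +0.95106; denominator sine = -0.86603.
Result = 0.1527·1.78·(+0.95106) / (0.3026·(-0.86603)) = -0.98656 rad/s; magnitude 0.98656 rad/s.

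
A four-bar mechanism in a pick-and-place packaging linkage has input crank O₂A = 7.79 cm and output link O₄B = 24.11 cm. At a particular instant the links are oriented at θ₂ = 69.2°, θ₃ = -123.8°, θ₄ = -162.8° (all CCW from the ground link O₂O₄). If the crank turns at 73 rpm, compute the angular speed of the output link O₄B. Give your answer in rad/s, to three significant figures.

ω₂ = 7.645 rad/s (from 73 rpm).
Differentiating the loop-closure r₂e^{iθ₂}+r₃e^{iθ₃}=r₁+r₄e^{iθ₄} gives r₂ω₂e^{iθ₂}+r₃ω₃e^{iθ₃}=r₄ω₄e^{iθ₄}.
Eliminating the other unknown: ω₄ = r₂ω₂ sin(θ₂−θ₃) / [r₄ sin(θ₄−θ₃)].
Numerator sine = -0.22495; denominator sine = -0.62932.
Result = 0.0779·7.645·(-0.22495) / (0.2411·(-0.62932)) = +0.88289 rad/s; magnitude 0.88289 rad/s.

0.883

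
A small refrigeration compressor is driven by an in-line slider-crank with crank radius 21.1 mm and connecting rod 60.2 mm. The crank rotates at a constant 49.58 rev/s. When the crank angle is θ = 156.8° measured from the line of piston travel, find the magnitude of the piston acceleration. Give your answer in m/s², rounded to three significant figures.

1370

ω = 2π·49.6 = 311.5 rad/s
x(θ) = r cosθ + √(L² − r² sin²θ); with ω constant, a = ω²·d²x/dθ².
d²x/dθ² = −r cosθ − r²(cos2θ)/√u − r⁴ sin²2θ/(4u^{3/2}),  u = L² − r² sin²θ = 0.00355495 m².
Substituting r = 0.0211 m, L = 0.0602 m, θ = 156.8°: d²x/dθ² = +0.014122 m.
a = ω²·d²x/dθ² = (311.5)²·(+0.014122) = +1370.4 m/s²;  |a| = 1370.4 m/s².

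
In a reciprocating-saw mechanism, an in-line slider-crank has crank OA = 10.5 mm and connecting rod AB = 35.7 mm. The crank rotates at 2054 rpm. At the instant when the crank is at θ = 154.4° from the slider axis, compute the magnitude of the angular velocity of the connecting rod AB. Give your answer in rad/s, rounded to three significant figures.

ω = 215.1 rad/s (converted from 2054 rpm).
The rod makes angle φ with the slider axis where L sinφ = r sinθ; differentiating, L cosφ·φ̇ = r ω cosθ.
L cosφ = √(L² − r² sin²θ) = 0.035411 m.
|ω_rod| = r ω |cosθ| / √(L² − r² sin²θ) = 0.0105·215.1·0.90183/0.035411 = 57.519 rad/s.

57.5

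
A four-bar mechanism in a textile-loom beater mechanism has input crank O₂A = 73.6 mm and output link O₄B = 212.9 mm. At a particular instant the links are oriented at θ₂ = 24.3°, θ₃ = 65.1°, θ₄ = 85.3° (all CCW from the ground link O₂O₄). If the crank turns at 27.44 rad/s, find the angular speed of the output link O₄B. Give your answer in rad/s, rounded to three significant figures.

18.0

ω₂ = 27.44 rad/s
Differentiating the loop-closure r₂e^{iθ₂}+r₃e^{iθ₃}=r₁+r₄e^{iθ₄} gives r₂ω₂e^{iθ₂}+r₃ω₃e^{iθ₃}=r₄ω₄e^{iθ₄}.
Eliminating the other unknown: ω₄ = r₂ω₂ sin(θ₂−θ₃) / [r₄ sin(θ₄−θ₃)].
Numerator sine = -0.65342; denominator sine = +0.34530.
Result = 0.0736·27.44·(-0.65342) / (0.2129·(+0.34530)) = -17.951 rad/s; magnitude 17.951 rad/s.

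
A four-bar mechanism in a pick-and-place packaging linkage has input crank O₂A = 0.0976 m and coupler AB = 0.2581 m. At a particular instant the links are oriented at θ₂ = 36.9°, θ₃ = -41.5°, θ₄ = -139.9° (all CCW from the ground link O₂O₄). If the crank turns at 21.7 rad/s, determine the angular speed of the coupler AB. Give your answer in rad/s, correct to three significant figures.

ω₂ = 21.7 rad/s
Differentiating the loop-closure r₂e^{iθ₂}+r₃e^{iθ₃}=r₁+r₄e^{iθ₄} gives r₂ω₂e^{iθ₂}+r₃ω₃e^{iθ₃}=r₄ω₄e^{iθ₄}.
Eliminating the other unknown: ω₃ = r₂ω₂ sin(θ₄−θ₂) / [r₃ sin(θ₃−θ₄)].
Numerator sine = -0.05582; denominator sine = +0.98927.
Result = 0.0976·21.7·(-0.05582) / (0.2581·(+0.98927)) = -0.46303 rad/s; magnitude 0.46303 rad/s.

0.463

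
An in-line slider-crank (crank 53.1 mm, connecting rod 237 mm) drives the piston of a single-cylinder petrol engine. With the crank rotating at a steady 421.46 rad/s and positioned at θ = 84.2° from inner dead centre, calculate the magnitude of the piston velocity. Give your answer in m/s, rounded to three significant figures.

22.8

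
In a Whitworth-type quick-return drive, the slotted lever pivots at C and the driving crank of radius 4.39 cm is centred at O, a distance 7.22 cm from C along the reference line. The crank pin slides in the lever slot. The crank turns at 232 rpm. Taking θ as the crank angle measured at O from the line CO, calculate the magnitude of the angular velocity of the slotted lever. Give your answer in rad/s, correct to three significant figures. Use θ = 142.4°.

ω = 24.29 rad/s (from 232 rpm).
Crank pin A relative to C: A = (d + r cosθ, r sinθ); lever angle φ = atan2(r sinθ, d + r cosθ).
Differentiating tanφ: φ̇ = rω(d cosθ + r)/(d² + r² + 2dr cosθ).
d² + r² + 2dr cosθ = |CA|² = 0.0021176 m²;  d cosθ + r = -0.013303 m.
|ω_lever| = |0.0439·24.29·-0.013303| / 0.0021176 = 6.7003 rad/s.

6.70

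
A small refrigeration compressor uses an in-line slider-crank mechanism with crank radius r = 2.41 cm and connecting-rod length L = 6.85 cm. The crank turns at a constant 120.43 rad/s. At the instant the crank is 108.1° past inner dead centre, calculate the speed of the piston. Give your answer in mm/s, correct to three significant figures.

ω = 120.4 rad/s
For an in-line slider-crank, x = r cosθ + √(L² − r² sin²θ), so v = −rω sinθ·[1 + r cosθ/√(L² − r² sin²θ)].
With r = 0.0241 m, L = 0.0685 m, θ = 108.1°: √(L² − r² sin²θ) = 0.064556 m.
v = −0.0241·120.4·0.95052·[1 + 0.0241·-0.31068/0.064556] = -2.4388 m/s.
|v| = 2.4388 m/s = 2438.8 mm/s.

2440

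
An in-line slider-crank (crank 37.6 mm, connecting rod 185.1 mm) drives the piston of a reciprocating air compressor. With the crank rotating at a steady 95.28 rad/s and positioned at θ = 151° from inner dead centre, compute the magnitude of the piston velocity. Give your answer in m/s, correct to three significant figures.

ω = 95.28 rad/s
For an in-line slider-crank, x = r cosθ + √(L² − r² sin²θ), so v = −rω sinθ·[1 + r cosθ/√(L² − r² sin²θ)].
With r = 0.0376 m, L = 0.1851 m, θ = 151°: √(L² − r² sin²θ) = 0.1842 m.
v = −0.0376·95.28·0.48481·[1 + 0.0376·-0.87462/0.1842] = -1.4268 m/s.
|v| = 1.4268 m/s.

1.43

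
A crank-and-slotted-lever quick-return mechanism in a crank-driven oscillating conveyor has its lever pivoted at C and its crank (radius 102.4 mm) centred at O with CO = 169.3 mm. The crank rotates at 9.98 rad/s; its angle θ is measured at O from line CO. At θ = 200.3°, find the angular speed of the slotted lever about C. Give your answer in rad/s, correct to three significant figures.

ω = 9.98 rad/s
Crank pin A relative to C: A = (d + r cosθ, r sinθ); lever angle φ = atan2(r sinθ, d + r cosθ).
Differentiating tanφ: φ̇ = rω(d cosθ + r)/(d² + r² + 2dr cosθ).
d² + r² + 2dr cosθ = |CA|² = 0.00662916 m²;  d cosθ + r = -0.056385 m.
|ω_lever| = |0.1024·9.98·-0.056385| / 0.00662916 = 8.6922 rad/s.

8.69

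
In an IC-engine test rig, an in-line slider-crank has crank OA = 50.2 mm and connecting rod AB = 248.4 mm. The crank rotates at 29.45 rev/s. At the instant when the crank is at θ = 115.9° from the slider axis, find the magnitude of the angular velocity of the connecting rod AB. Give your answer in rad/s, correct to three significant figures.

ω = 185 rad/s (converted from 29.45 rev/s).
The rod makes angle φ with the slider axis where L sinφ = r sinθ; differentiating, L cosφ·φ̇ = r ω cosθ.
L cosφ = √(L² − r² sin²θ) = 0.24426 m.
|ω_rod| = r ω |cosθ| / √(L² − r² sin²θ) = 0.0502·185·0.43680/0.24426 = 16.611 rad/s.

16.6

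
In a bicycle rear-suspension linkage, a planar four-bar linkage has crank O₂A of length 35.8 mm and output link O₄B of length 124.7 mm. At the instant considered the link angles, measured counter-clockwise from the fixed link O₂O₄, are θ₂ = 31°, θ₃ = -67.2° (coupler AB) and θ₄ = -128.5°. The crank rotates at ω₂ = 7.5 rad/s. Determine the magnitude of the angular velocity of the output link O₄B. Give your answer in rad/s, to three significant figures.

ω₂ = 7.5 rad/s
Differentiating the loop-closure r₂e^{iθ₂}+r₃e^{iθ₃}=r₁+r₄e^{iθ₄} gives r₂ω₂e^{iθ₂}+r₃ω₃e^{iθ₃}=r₄ω₄e^{iθ₄}.
Eliminating the other unknown: ω₄ = r₂ω₂ sin(θ₂−θ₃) / [r₄ sin(θ₄−θ₃)].
Numerator sine = +0.98978; denominator sine = -0.87715.
Result = 0.0358·7.5·(+0.98978) / (0.1247·(-0.87715)) = -2.4296 rad/s; magnitude 2.4296 rad/s.

2.43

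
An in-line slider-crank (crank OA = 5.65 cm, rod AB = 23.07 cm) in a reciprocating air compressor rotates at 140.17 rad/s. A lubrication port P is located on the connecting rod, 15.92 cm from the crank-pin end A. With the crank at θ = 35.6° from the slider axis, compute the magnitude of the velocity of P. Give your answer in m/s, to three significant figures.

5.62

ω = 140.2 rad/s.  Crank-pin speed |V_A| = rω = 7.9196 m/s, perpendicular to OA.
Rod angle: sinφ = −(r/L) sinθ ⇒ φ = -8.196°; ω_rod = −rω cosθ/√(L²−r²sin²θ) = -28.201 rad/s.
V_P = V_A + ω_rod × AP, with AP = 0.1592 m along the rod.
Components: V_Px = −rω sinθ − a·ω_rod·sinφ = -5.2502 m/s;  V_Py = rω cosθ + a·ω_rod·cosφ = +1.9958 m/s.
|V_P| = √(V_Px² + V_Py²) = 5.6168 m/s.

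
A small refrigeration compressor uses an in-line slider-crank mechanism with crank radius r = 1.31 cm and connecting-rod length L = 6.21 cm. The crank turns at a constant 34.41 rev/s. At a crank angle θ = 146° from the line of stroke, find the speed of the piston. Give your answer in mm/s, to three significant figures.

ω = 2π·34.4 = 216.2 rad/s
For an in-line slider-crank, x = r cosθ + √(L² − r² sin²θ), so v = −rω sinθ·[1 + r cosθ/√(L² − r² sin²θ)].
With r = 0.0131 m, L = 0.0621 m, θ = 146°: √(L² − r² sin²θ) = 0.061666 m.
v = −0.0131·216.2·0.55919·[1 + 0.0131·-0.82904/0.061666] = -1.3049 m/s.
|v| = 1.3049 m/s = 1304.9 mm/s.

1300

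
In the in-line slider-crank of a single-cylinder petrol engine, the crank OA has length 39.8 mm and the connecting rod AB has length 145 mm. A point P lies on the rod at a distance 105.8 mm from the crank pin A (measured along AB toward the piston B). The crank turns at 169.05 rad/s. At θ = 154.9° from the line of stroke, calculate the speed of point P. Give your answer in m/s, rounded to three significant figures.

2.86

ω = 169.1 rad/s.  Crank-pin speed |V_A| = rω = 6.7282 m/s, perpendicular to OA.
Rod angle: sinφ = −(r/L) sinθ ⇒ φ = -6.686°; ω_rod = −rω cosθ/√(L²−r²sin²θ) = +42.307 rad/s.
V_P = V_A + ω_rod × AP, with AP = 0.1058 m along the rod.
Components: V_Px = −rω sinθ − a·ω_rod·sinφ = -2.3329 m/s;  V_Py = rω cosθ + a·ω_rod·cosφ = -1.6472 m/s.
|V_P| = √(V_Px² + V_Py²) = 2.8558 m/s.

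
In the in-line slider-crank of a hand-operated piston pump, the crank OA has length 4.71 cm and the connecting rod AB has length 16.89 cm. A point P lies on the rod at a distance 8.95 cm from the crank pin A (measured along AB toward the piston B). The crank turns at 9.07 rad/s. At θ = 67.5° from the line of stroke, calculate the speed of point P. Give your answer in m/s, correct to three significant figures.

0.425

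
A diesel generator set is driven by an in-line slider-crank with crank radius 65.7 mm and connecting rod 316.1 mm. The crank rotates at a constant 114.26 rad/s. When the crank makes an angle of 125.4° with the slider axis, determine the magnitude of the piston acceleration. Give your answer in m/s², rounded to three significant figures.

555

ω = 114.3 rad/s
x(θ) = r cosθ + √(L² − r² sin²θ); with ω constant, a = ω²·d²x/dθ².
d²x/dθ² = −r cosθ − r²(cos2θ)/√u − r⁴ sin²2θ/(4u^{3/2}),  u = L² − r² sin²θ = 0.0970512 m².
Substituting r = 0.0657 m, L = 0.3161 m, θ = 125.4°: d²x/dθ² = +0.042478 m.
a = ω²·d²x/dθ² = (114.3)²·(+0.042478) = +554.57 m/s²;  |a| = 554.57 m/s².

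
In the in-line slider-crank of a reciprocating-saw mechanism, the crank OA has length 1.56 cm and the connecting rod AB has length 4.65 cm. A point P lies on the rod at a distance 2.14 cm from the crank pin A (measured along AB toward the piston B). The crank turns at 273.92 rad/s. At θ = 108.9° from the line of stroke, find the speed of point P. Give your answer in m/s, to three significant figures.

ω = 273.9 rad/s.  Crank-pin speed |V_A| = rω = 4.2732 m/s, perpendicular to OA.
Rod angle: sinφ = −(r/L) sinθ ⇒ φ = -18.506°; ω_rod = −rω cosθ/√(L²−r²sin²θ) = +31.39 rad/s.
V_P = V_A + ω_rod × AP, with AP = 0.0214 m along the rod.
Components: V_Px = −rω sinθ − a·ω_rod·sinφ = -3.8296 m/s;  V_Py = rω cosθ + a·ω_rod·cosφ = -0.74714 m/s.
|V_P| = √(V_Px² + V_Py²) = 3.9018 m/s.

3.90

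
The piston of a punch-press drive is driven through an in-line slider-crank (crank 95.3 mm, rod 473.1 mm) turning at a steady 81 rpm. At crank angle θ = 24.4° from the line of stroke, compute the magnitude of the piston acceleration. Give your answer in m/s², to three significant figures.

ω = 2π·81/60 = 8.482 rad/s
x(θ) = r cosθ + √(L² − r² sin²θ); with ω constant, a = ω²·d²x/dθ².
d²x/dθ² = −r cosθ − r²(cos2θ)/√u − r⁴ sin²2θ/(4u^{3/2}),  u = L² − r² sin²θ = 0.222274 m².
Substituting r = 0.0953 m, L = 0.4731 m, θ = 24.4°: d²x/dθ² = -0.099588 m.
a = ω²·d²x/dθ² = (8.482)²·(-0.099588) = -7.1653 m/s²;  |a| = 7.1653 m/s².

7.17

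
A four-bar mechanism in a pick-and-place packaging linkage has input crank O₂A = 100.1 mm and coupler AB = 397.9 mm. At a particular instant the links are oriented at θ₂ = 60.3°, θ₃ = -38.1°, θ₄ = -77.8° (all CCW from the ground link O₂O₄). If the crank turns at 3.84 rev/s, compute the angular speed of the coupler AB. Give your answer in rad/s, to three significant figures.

6.35

ω₂ = 24.13 rad/s (from 3.84 rev/s).
Differentiating the loop-closure r₂e^{iθ₂}+r₃e^{iθ₃}=r₁+r₄e^{iθ₄} gives r₂ω₂e^{iθ₂}+r₃ω₃e^{iθ₃}=r₄ω₄e^{iθ₄}.
Eliminating the other unknown: ω₃ = r₂ω₂ sin(θ₄−θ₂) / [r₃ sin(θ₃−θ₄)].
Numerator sine = -0.66783; denominator sine = +0.63877.
Result = 0.1001·24.13·(-0.66783) / (0.3979·(+0.63877)) = -6.3459 rad/s; magnitude 6.3459 rad/s.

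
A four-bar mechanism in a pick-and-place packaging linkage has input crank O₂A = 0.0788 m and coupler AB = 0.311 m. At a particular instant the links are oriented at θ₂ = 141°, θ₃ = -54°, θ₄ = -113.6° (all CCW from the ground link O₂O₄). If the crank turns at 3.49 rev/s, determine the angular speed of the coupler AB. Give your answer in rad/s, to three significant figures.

ω₂ = 21.93 rad/s (from 3.49 rev/s).
Differentiating the loop-closure r₂e^{iθ₂}+r₃e^{iθ₃}=r₁+r₄e^{iθ₄} gives r₂ω₂e^{iθ₂}+r₃ω₃e^{iθ₃}=r₄ω₄e^{iθ₄}.
Eliminating the other unknown: ω₃ = r₂ω₂ sin(θ₄−θ₂) / [r₃ sin(θ₃−θ₄)].
Numerator sine = +0.96410; denominator sine = +0.86251.
Result = 0.0788·21.93·(+0.96410) / (0.311·(+0.86251)) = +6.2105 rad/s; magnitude 6.2105 rad/s.

6.21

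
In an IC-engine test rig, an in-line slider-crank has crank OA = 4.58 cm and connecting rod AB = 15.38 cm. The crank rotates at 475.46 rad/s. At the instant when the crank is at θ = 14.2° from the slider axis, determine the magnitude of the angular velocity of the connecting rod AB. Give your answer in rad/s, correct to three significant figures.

138

ω = 475.5 rad/s
The rod makes angle φ with the slider axis where L sinφ = r sinθ; differentiating, L cosφ·φ̇ = r ω cosθ.
L cosφ = √(L² − r² sin²θ) = 0.15339 m.
|ω_rod| = r ω |cosθ| / √(L² − r² sin²θ) = 0.0458·475.5·0.96945/0.15339 = 137.63 rad/s.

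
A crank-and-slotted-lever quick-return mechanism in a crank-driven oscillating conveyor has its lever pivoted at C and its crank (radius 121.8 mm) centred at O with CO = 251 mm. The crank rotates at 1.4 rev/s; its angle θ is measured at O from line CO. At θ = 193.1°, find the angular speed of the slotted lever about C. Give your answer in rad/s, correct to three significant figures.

7.19

ω = 8.796 rad/s (from 1.4 rev/s).
Crank pin A relative to C: A = (d + r cosθ, r sinθ); lever angle φ = atan2(r sinθ, d + r cosθ).
Differentiating tanφ: φ̇ = rω(d cosθ + r)/(d² + r² + 2dr cosθ).
d² + r² + 2dr cosθ = |CA|² = 0.0182838 m²;  d cosθ + r = -0.12267 m.
|ω_lever| = |0.1218·8.796·-0.12267| / 0.0182838 = 7.1882 rad/s.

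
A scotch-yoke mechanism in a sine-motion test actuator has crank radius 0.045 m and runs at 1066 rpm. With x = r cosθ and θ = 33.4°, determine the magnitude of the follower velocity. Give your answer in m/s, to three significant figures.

2.77

ω = 111.6 rad/s (from 1066 rpm).
x = r cosθ ⇒ ẋ = −rω sinθ.
|v| = rω|sinθ| = 0.045·111.6·|sin 33.4°| = 2.7653 m/s.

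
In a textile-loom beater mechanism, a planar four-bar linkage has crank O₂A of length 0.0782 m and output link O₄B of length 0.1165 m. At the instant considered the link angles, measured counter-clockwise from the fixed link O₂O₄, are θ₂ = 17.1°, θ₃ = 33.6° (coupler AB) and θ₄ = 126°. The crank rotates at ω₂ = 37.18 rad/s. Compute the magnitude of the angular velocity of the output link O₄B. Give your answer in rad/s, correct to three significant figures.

7.09

ω₂ = 37.18 rad/s
Differentiating the loop-closure r₂e^{iθ₂}+r₃e^{iθ₃}=r₁+r₄e^{iθ₄} gives r₂ω₂e^{iθ₂}+r₃ω₃e^{iθ₃}=r₄ω₄e^{iθ₄}.
Eliminating the other unknown: ω₄ = r₂ω₂ sin(θ₂−θ₃) / [r₄ sin(θ₄−θ₃)].
Numerator sine = -0.28402; denominator sine = +0.99912.
Result = 0.0782·37.18·(-0.28402) / (0.1165·(+0.99912)) = -7.0944 rad/s; magnitude 7.0944 rad/s.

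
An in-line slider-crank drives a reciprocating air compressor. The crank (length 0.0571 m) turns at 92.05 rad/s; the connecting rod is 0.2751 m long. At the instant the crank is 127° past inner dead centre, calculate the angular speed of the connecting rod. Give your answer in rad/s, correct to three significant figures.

ω = 92.05 rad/s
The rod makes angle φ with the slider axis where L sinφ = r sinθ; differentiating, L cosφ·φ̇ = r ω cosθ.
L cosφ = √(L² − r² sin²θ) = 0.27129 m.
|ω_rod| = r ω |cosθ| / √(L² − r² sin²θ) = 0.0571·92.05·0.60182/0.27129 = 11.66 rad/s.

11.7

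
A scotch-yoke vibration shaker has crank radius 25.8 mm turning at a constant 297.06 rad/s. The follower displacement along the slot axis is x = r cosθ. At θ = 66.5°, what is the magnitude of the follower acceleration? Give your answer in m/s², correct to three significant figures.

ω = 297.1 rad/s
x = r cosθ ⇒ ẍ = −rω² cosθ (ω constant).
|a| = rω²|cosθ| = 0.0258·(297.1)²·|cos 66.5°| = 907.84 m/s².

908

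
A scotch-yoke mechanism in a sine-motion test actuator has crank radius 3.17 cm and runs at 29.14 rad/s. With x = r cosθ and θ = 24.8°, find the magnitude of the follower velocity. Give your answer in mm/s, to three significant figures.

387

ω = 29.14 rad/s
x = r cosθ ⇒ ẋ = −rω sinθ.
|v| = rω|sinθ| = 0.0317·29.14·|sin 24.8°| = 0.38746 m/s = 387.46 mm/s.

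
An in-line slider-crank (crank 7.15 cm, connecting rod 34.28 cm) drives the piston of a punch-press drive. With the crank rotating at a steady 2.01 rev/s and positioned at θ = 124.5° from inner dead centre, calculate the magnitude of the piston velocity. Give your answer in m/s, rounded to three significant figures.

0.655

ω = 2π·2.01 = 12.63 rad/s
For an in-line slider-crank, x = r cosθ + √(L² − r² sin²θ), so v = −rω sinθ·[1 + r cosθ/√(L² − r² sin²θ)].
With r = 0.0715 m, L = 0.3428 m, θ = 124.5°: √(L² − r² sin²θ) = 0.3377 m.
v = −0.0715·12.63·0.82413·[1 + 0.0715·-0.56641/0.3377] = -0.65493 m/s.
|v| = 0.65493 m/s.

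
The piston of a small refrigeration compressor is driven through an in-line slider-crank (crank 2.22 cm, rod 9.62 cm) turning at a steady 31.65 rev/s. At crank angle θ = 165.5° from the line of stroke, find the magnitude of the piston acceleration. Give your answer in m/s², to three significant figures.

672

ω = 2π·31.6 = 198.9 rad/s
x(θ) = r cosθ + √(L² − r² sin²θ); with ω constant, a = ω²·d²x/dθ².
d²x/dθ² = −r cosθ − r²(cos2θ)/√u − r⁴ sin²2θ/(4u^{3/2}),  u = L² − r² sin²θ = 0.00922354 m².
Substituting r = 0.0222 m, L = 0.0962 m, θ = 165.5°: d²x/dθ² = +0.016989 m.
a = ω²·d²x/dθ² = (198.9)²·(+0.016989) = +671.84 m/s²;  |a| = 671.84 m/s².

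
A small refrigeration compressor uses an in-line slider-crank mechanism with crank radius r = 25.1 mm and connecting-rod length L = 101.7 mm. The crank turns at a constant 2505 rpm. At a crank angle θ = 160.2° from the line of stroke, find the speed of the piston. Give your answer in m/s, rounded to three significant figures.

ω = 2π·2505/60 = 262.3 rad/s
For an in-line slider-crank, x = r cosθ + √(L² − r² sin²θ), so v = −rω sinθ·[1 + r cosθ/√(L² − r² sin²θ)].
With r = 0.0251 m, L = 0.1017 m, θ = 160.2°: √(L² − r² sin²θ) = 0.10134 m.
v = −0.0251·262.3·0.33874·[1 + 0.0251·-0.94088/0.10134] = -1.7106 m/s.
|v| = 1.7106 m/s.

1.71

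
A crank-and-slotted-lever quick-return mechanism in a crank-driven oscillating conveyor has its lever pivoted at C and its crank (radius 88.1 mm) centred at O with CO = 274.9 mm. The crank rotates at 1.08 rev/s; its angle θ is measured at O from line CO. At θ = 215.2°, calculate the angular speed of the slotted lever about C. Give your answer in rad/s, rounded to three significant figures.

ω = 6.786 rad/s (from 1.08 rev/s).
Crank pin A relative to C: A = (d + r cosθ, r sinθ); lever angle φ = atan2(r sinθ, d + r cosθ).
Differentiating tanφ: φ̇ = rω(d cosθ + r)/(d² + r² + 2dr cosθ).
d² + r² + 2dr cosθ = |CA|² = 0.0437513 m²;  d cosθ + r = -0.13653 m.
|ω_lever| = |0.0881·6.786·-0.13653| / 0.0437513 = 1.8656 rad/s.

1.87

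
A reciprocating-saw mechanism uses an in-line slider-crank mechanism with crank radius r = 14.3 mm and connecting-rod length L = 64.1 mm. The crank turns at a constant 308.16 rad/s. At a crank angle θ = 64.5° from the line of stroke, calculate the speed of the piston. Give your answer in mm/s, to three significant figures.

4370

ω = 308.2 rad/s
For an in-line slider-crank, x = r cosθ + √(L² − r² sin²θ), so v = −rω sinθ·[1 + r cosθ/√(L² − r² sin²θ)].
With r = 0.0143 m, L = 0.0641 m, θ = 64.5°: √(L² − r² sin²θ) = 0.062787 m.
v = −0.0143·308.2·0.90259·[1 + 0.0143·0.43051/0.062787] = -4.3674 m/s.
|v| = 4.3674 m/s = 4367.4 mm/s.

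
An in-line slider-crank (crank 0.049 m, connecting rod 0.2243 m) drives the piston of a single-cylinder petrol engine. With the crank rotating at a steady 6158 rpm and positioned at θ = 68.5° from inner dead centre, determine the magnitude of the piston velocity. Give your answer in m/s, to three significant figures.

31.8

ω = 2π·6158/60 = 644.9 rad/s
For an in-line slider-crank, x = r cosθ + √(L² − r² sin²θ), so v = −rω sinθ·[1 + r cosθ/√(L² − r² sin²θ)].
With r = 0.049 m, L = 0.2243 m, θ = 68.5°: √(L² − r² sin²θ) = 0.21962 m.
v = −0.049·644.9·0.93042·[1 + 0.049·0.36650/0.21962] = -31.804 m/s.
|v| = 31.804 m/s.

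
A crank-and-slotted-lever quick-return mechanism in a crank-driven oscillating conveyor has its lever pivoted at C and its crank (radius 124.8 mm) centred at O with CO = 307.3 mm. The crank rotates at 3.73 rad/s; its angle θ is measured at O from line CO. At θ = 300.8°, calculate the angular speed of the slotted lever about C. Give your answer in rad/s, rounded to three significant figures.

0.880

ω = 3.73 rad/s
Crank pin A relative to C: A = (d + r cosθ, r sinθ); lever angle φ = atan2(r sinθ, d + r cosθ).
Differentiating tanφ: φ̇ = rω(d cosθ + r)/(d² + r² + 2dr cosθ).
d² + r² + 2dr cosθ = |CA|² = 0.149283 m²;  d cosθ + r = +0.28215 m.
|ω_lever| = |0.1248·3.73·+0.28215| / 0.149283 = 0.87982 rad/s.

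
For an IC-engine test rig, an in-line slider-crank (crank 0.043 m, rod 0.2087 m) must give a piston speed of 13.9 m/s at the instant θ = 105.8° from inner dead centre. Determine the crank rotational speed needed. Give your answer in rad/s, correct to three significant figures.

For an in-line slider-crank, |v_piston| = rω|sinθ|·[1 + r cosθ/√(L² − r² sin²θ)].
With r = 0.043 m, L = 0.2087 m, θ = 105.8°: the bracketed kinematic factor |dx/dθ| = 0.039007 m.
ω = v/|dx/dθ| = 13.9/0.039007 = 356.34 rad/s.

356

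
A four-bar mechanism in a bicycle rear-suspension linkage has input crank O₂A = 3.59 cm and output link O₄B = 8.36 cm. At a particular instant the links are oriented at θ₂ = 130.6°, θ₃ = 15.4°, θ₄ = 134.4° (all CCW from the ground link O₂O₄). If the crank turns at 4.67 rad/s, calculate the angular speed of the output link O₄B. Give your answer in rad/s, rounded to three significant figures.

2.07

ω₂ = 4.67 rad/s
Differentiating the loop-closure r₂e^{iθ₂}+r₃e^{iθ₃}=r₁+r₄e^{iθ₄} gives r₂ω₂e^{iθ₂}+r₃ω₃e^{iθ₃}=r₄ω₄e^{iθ₄}.
Eliminating the other unknown: ω₄ = r₂ω₂ sin(θ₂−θ₃) / [r₄ sin(θ₄−θ₃)].
Numerator sine = +0.90483; denominator sine = +0.87462.
Result = 0.0359·4.67·(+0.90483) / (0.0836·(+0.87462)) = +2.0747 rad/s; magnitude 2.0747 rad/s.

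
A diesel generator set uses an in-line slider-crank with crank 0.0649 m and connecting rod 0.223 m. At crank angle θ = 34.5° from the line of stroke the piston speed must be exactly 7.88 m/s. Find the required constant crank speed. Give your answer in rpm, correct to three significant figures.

For an in-line slider-crank, |v_piston| = rω|sinθ|·[1 + r cosθ/√(L² − r² sin²θ)].
With r = 0.0649 m, L = 0.223 m, θ = 34.5°: the bracketed kinematic factor |dx/dθ| = 0.045699 m.
ω = v/|dx/dθ| = 7.88/0.045699 = 172.43 rad/s.
N = 60ω/(2π) = 1646.6 rpm.

1650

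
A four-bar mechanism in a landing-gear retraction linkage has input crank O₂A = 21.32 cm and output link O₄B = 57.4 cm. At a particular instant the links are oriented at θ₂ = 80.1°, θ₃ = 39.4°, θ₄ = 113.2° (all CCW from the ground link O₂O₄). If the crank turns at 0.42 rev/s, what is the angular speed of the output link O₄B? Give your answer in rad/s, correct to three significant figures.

ω₂ = 2.639 rad/s (from 0.42 rev/s).
Differentiating the loop-closure r₂e^{iθ₂}+r₃e^{iθ₃}=r₁+r₄e^{iθ₄} gives r₂ω₂e^{iθ₂}+r₃ω₃e^{iθ₃}=r₄ω₄e^{iθ₄}.
Eliminating the other unknown: ω₄ = r₂ω₂ sin(θ₂−θ₃) / [r₄ sin(θ₄−θ₃)].
Numerator sine = +0.65210; denominator sine = +0.96029.
Result = 0.2132·2.639·(+0.65210) / (0.574·(+0.96029)) = +0.6656 rad/s; magnitude 0.6656 rad/s.

0.666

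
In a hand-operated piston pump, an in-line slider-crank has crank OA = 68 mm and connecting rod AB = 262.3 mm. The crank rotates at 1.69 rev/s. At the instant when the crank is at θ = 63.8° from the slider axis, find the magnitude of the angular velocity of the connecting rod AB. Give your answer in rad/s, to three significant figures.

ω = 10.62 rad/s (converted from 1.69 rev/s).
The rod makes angle φ with the slider axis where L sinφ = r sinθ; differentiating, L cosφ·φ̇ = r ω cosθ.
L cosφ = √(L² − r² sin²θ) = 0.25511 m.
|ω_rod| = r ω |cosθ| / √(L² − r² sin²θ) = 0.068·10.62·0.44151/0.25511 = 1.2497 rad/s.

1.25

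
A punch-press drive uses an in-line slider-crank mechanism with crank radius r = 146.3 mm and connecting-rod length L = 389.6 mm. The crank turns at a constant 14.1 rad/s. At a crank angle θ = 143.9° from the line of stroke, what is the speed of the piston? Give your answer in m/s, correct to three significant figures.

ω = 14.1 rad/s
For an in-line slider-crank, x = r cosθ + √(L² − r² sin²θ), so v = −rω sinθ·[1 + r cosθ/√(L² − r² sin²θ)].
With r = 0.1463 m, L = 0.3896 m, θ = 143.9°: √(L² − r² sin²θ) = 0.37994 m.
v = −0.1463·14.1·0.58920·[1 + 0.1463·-0.80799/0.37994] = -0.83727 m/s.
|v| = 0.83727 m/s.

0.837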